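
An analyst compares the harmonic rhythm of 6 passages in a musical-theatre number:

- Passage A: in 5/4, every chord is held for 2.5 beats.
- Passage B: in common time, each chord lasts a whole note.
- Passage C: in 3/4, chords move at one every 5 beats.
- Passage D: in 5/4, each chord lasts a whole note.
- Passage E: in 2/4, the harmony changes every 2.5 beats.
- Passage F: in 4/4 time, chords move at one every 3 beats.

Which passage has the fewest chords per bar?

A: each chord is 2.5 beats in 5/4, so 2 per bar.
B: each chord is 4 beats in 4/4, so 1 per bar.
C: each chord is 5 beats in 3/4, so 0.6 per bar.
D: each chord is 4 beats in 5/4, so 1.25 per bar.
E: each chord is 2.5 beats in 2/4, so 0.8 per bar.
F: each chord is 3 beats in 4/4, so 4/3 per bar.
Slowest is C at 0.6 chords/bar.

Passage C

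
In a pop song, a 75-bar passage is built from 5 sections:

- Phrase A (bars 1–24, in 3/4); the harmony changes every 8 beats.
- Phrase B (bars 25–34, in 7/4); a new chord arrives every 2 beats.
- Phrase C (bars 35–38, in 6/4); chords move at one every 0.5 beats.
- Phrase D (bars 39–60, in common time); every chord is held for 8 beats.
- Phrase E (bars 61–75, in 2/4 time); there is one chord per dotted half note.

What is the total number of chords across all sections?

113 chords

A: 24 bars × 3 beats = 72 beats; 8 beats/chord → 9 chords.
B: 10 bars × 7 beats = 70 beats; 2 beats/chord → 35 chords.
C: 4 bars × 6 beats = 24 beats; 0.5 beats/chord → 48 chords.
D: 22 bars × 4 beats = 88 beats; 8 beats/chord → 11 chords.
E: 15 bars × 2 beats = 30 beats; 3 beats/chord → 10 chords.
Total: 9 + 35 + 48 + 11 + 10 = 113.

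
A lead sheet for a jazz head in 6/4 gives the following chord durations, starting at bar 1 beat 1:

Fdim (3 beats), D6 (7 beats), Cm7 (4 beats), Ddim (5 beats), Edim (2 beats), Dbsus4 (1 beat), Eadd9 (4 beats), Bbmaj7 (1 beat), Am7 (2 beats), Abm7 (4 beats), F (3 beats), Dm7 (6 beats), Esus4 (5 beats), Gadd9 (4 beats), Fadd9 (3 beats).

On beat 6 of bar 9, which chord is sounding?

Beat 6 of bar 9 is beat (9−1)×6 + 6 = 54 overall.
Running totals: Fdim ends at 3, D6 ends at 10, Cm7 ends at 14, Ddim ends at 19, Edim ends at 21, Dbsus4 ends at 22, Eadd9 ends at 26, Bbmaj7 ends at 27, Am7 ends at 29, Abm7 ends at 33, F ends at 36, Dm7 ends at 42, Esus4 ends at 47, Gadd9 ends at 51, Fadd9 ends at 54.
Beat 54 falls within Fadd9.

Fadd9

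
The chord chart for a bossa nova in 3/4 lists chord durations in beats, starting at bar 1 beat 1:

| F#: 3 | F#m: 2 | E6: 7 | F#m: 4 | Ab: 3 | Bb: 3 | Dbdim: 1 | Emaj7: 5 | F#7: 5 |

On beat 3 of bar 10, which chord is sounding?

Beat 3 of bar 10 is beat (10−1)×3 + 3 = 30 overall.
Running totals: F# ends at 3, F#m ends at 5, E6 ends at 12, F#m ends at 16, Ab ends at 19, Bb ends at 22, Dbdim ends at 23, Emaj7 ends at 28, F#7 ends at 33.
Beat 30 falls within F#7.

F#7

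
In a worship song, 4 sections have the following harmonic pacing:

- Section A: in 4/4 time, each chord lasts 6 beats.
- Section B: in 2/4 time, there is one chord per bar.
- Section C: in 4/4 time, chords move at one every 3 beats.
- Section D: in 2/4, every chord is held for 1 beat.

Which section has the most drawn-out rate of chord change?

A: 4 beats/bar ÷ 6 beats/chord = 2/3 chords/bar.
B: 2 beats/bar ÷ 2 beats/chord = 1 chord/bar.
C: 4 beats/bar ÷ 3 beats/chord = 4/3 chords/bar.
D: 2 beats/bar ÷ 1 beat/chord = 2 chords/bar.
Slowest is A at 2/3 chords/bar.

Section A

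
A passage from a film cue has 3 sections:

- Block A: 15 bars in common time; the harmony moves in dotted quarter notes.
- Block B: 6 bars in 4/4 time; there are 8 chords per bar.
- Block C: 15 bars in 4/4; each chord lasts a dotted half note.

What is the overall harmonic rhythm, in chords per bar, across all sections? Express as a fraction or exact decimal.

3 chords per bar

A: 15 bars of 4 beats is 60 beats; at 1.5 beats each that's 40 chords.
B: 6 bars of 4 beats is 24 beats; at 0.5 beats each that's 48 chords.
C: 15 bars of 4 beats is 60 beats; at 3 beats each that's 20 chords.
Overall: 108 chords over 36 bars → 108/36 = 3 chords per bar.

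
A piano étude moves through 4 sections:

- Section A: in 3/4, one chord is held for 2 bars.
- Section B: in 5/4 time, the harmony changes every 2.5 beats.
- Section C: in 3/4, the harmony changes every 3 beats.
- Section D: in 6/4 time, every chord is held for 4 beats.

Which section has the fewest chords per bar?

A: 3 beats/bar ÷ 6 beats/chord = 0.5 chords/bar.
B: 5 beats/bar ÷ 2.5 beats/chord = 2 chords/bar.
C: 3 beats/bar ÷ 3 beats/chord = 1 chord/bar.
D: 6 beats/bar ÷ 4 beats/chord = 1.5 chords/bar.
Slowest is A at 0.5 chords/bar.

Section A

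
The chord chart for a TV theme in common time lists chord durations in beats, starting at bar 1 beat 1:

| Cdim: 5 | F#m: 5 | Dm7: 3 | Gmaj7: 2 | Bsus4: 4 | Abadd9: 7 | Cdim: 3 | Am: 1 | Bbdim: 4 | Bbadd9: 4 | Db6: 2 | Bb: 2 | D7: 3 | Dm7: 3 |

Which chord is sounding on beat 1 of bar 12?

Beat 1 of bar 12 is beat (12−1)×4 + 1 = 45 overall.
Running totals: Cdim ends at 5, F#m ends at 10, Dm7 ends at 13, Gmaj7 ends at 15, Bsus4 ends at 19, Abadd9 ends at 26, Cdim ends at 29, Am ends at 30, Bbdim ends at 34, Bbadd9 ends at 38, Db6 ends at 40, Bb ends at 42, D7 ends at 45.
Beat 45 falls within D7.

D7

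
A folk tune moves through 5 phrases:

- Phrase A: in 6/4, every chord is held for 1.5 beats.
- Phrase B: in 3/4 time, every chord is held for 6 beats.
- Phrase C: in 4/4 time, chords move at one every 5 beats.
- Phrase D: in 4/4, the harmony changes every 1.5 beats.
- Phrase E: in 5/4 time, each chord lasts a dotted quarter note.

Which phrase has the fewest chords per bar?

Phrase B

A: each chord is 1.5 beats in 6/4, so 4 per bar.
B: each chord is 6 beats in 3/4, so 0.5 per bar.
C: each chord is 5 beats in 4/4, so 0.8 per bar.
D: each chord is 1.5 beats in 4/4, so 8/3 per bar.
E: each chord is 1.5 beats in 5/4, so 10/3 per bar.
Slowest is B at 0.5 chords/bar.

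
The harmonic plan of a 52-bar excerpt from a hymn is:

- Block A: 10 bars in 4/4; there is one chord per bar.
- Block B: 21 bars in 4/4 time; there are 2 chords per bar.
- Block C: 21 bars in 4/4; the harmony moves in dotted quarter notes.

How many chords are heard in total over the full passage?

A: 10 bars × 4 beats = 40 beats; 4 beats/chord → 10 chords.
B: 21 bars × 4 beats = 84 beats; 2 beats/chord → 42 chords.
C: 21 bars × 4 beats = 84 beats; 1.5 beats/chord → 56 chords.
Total: 10 + 42 + 56 = 108.

108 chords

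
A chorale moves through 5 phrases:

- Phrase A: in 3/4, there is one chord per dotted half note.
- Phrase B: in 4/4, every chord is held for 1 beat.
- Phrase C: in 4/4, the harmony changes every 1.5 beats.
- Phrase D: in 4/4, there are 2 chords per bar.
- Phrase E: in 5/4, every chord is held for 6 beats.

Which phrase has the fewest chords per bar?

A: each chord is 3 beats in 3/4, so 1 per bar.
B: each chord is 1 beat in 4/4, so 4 per bar.
C: each chord is 1.5 beats in 4/4, so 8/3 per bar.
D: each chord is 2 beats in 4/4, so 2 per bar.
E: each chord is 6 beats in 5/4, so 5/6 per bar.
Slowest is E at 5/6 chords/bar.

Phrase E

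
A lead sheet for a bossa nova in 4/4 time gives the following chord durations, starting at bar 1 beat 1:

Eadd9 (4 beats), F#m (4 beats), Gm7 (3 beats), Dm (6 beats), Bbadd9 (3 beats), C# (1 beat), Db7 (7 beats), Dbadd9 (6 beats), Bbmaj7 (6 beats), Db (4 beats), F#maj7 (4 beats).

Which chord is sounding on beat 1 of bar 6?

Beat 1 of bar 6 is beat (6−1)×4 + 1 = 21 overall.
Running totals: Eadd9 ends at 4, F#m ends at 8, Gm7 ends at 11, Dm ends at 17, Bbadd9 ends at 20, C# ends at 21.
Beat 21 falls within C#.

C#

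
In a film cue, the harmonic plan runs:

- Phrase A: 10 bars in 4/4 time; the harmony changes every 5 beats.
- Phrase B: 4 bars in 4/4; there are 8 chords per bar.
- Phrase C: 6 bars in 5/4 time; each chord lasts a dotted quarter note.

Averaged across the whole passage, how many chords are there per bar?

3 chords per bar

A: 10 × 4 = 40 beats ÷ 5 = 8 chords.
B: 4 × 4 = 16 beats ÷ 0.5 = 32 chords.
C: 6 × 5 = 30 beats ÷ 1.5 = 20 chords.
Overall: 60 chords over 20 bars → 60/20 = 3 chords per bar.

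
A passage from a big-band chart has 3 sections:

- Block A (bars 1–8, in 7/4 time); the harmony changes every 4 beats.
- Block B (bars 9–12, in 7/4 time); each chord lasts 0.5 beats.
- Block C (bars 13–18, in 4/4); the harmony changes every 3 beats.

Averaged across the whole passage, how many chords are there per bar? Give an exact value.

13/3 chords per bar

A: 8 × 7 = 56 beats ÷ 4 = 14 chords.
B: 4 × 7 = 28 beats ÷ 0.5 = 56 chords.
C: 6 × 4 = 24 beats ÷ 3 = 8 chords.
Overall: 78 chords over 18 bars → 78/18 = 13/3 chords per bar.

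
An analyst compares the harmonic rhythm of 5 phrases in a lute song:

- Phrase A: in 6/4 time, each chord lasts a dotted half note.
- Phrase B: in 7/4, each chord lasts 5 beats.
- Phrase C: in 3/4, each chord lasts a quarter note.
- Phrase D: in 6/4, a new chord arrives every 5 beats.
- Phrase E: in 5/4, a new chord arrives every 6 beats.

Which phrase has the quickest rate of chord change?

Phrase C

A: each chord is 3 beats in 6/4, so 2 per bar.
B: each chord is 5 beats in 7/4, so 1.4 per bar.
C: each chord is 1 beat in 3/4, so 3 per bar.
D: each chord is 5 beats in 6/4, so 1.2 per bar.
E: each chord is 6 beats in 5/4, so 5/6 per bar.
Fastest is C at 3 chords/bar.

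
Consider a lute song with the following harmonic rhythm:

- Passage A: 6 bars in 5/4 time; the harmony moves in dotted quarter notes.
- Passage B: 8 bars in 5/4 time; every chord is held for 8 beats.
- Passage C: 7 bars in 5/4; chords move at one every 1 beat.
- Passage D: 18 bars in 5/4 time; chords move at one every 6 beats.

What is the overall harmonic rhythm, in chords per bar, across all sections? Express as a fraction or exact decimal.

A: 6 bars of 5 beats is 30 beats; at 1.5 beats each that's 20 chords.
B: 8 bars of 5 beats is 40 beats; at 8 beats each that's 5 chords.
C: 7 bars of 5 beats is 35 beats; at 1 beat each that's 35 chords.
D: 18 bars of 5 beats is 90 beats; at 6 beats each that's 15 chords.
Overall: 75 chords over 39 bars → 75/39 = 25/13 chords per bar.

25/13 chords per bar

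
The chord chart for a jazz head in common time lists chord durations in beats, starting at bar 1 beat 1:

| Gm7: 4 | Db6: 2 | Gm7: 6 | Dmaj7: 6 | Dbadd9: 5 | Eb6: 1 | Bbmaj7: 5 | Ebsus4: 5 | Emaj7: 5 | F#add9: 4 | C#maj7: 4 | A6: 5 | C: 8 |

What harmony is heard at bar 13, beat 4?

A6

Beat 4 of bar 13 is beat (13−1)×4 + 4 = 52 overall.
Running totals: Gm7 ends at 4, Db6 ends at 6, Gm7 ends at 12, Dmaj7 ends at 18, Dbadd9 ends at 23, Eb6 ends at 24, Bbmaj7 ends at 29, Ebsus4 ends at 34, Emaj7 ends at 39, F#add9 ends at 43, C#maj7 ends at 47, A6 ends at 52.
Beat 52 falls within A6.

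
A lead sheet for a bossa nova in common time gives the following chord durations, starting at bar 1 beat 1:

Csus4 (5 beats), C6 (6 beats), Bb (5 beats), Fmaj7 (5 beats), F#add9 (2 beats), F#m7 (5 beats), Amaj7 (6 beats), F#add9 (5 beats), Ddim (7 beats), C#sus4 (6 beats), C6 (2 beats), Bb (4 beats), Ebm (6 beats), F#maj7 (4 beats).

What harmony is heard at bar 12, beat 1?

Beat 1 of bar 12 is beat (12−1)×4 + 1 = 45 overall.
Running totals: Csus4 ends at 5, C6 ends at 11, Bb ends at 16, Fmaj7 ends at 21, F#add9 ends at 23, F#m7 ends at 28, Amaj7 ends at 34, F#add9 ends at 39, Ddim ends at 46.
Beat 45 falls within Ddim.

Ddim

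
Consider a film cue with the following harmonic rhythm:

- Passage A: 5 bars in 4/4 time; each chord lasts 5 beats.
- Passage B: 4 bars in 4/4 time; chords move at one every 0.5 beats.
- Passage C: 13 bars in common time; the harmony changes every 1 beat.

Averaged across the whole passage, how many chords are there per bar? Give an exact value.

A: 5 bars of 4 beats is 20 beats; at 5 beats each that's 4 chords.
B: 4 bars of 4 beats is 16 beats; at 0.5 beats each that's 32 chords.
C: 13 bars of 4 beats is 52 beats; at 1 beat each that's 52 chords.
Overall: 88 chords over 22 bars → 88/22 = 4 chords per bar.

4 chords per bar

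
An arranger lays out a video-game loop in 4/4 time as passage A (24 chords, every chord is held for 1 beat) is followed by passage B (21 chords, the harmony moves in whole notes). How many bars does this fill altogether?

27 bars

A: 24 × 1 = 24 beats = 6 bars.
B: 21 × 4 = 84 beats = 21 bars.
Total: 6 + 21 = 27 bars.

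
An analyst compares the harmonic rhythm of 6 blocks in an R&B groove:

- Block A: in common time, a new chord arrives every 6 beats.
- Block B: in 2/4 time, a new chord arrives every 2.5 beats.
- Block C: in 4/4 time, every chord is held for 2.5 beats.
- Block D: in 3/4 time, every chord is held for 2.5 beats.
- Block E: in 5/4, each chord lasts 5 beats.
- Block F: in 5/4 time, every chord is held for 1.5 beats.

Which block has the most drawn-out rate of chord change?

A: 4 beats/bar ÷ 6 beats/chord = 2/3 chords/bar.
B: 2 beats/bar ÷ 2.5 beats/chord = 0.8 chords/bar.
C: 4 beats/bar ÷ 2.5 beats/chord = 1.6 chords/bar.
D: 3 beats/bar ÷ 2.5 beats/chord = 1.2 chords/bar.
E: 5 beats/bar ÷ 5 beats/chord = 1 chord/bar.
F: 5 beats/bar ÷ 1.5 beats/chord = 10/3 chords/bar.
Slowest is A at 2/3 chords/bar.

Block A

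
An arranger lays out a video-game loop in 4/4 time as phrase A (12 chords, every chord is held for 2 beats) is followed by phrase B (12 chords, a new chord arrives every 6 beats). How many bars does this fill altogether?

24 bars

A: 12 × 2 = 24 beats = 6 bars.
B: 12 × 6 = 72 beats = 18 bars.
Total: 6 + 18 = 24 bars.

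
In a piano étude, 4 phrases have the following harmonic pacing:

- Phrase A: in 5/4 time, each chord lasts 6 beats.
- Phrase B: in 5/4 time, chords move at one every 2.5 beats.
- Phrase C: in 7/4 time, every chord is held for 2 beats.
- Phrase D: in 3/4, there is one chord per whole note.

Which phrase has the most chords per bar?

A: 5 beats/bar ÷ 6 beats/chord = 5/6 chords/bar.
B: 5 beats/bar ÷ 2.5 beats/chord = 2 chords/bar.
C: 7 beats/bar ÷ 2 beats/chord = 3.5 chords/bar.
D: 3 beats/bar ÷ 4 beats/chord = 0.75 chords/bar.
Fastest is C at 3.5 chords/bar.

Phrase C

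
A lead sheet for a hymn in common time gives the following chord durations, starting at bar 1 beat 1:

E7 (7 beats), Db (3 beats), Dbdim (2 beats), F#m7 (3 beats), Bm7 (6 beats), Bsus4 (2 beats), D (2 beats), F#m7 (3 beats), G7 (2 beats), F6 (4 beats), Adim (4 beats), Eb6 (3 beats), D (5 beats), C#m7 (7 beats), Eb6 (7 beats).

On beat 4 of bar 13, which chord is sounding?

C#m7

Beat 4 of bar 13 is beat (13−1)×4 + 4 = 52 overall.
Running totals: E7 ends at 7, Db ends at 10, Dbdim ends at 12, F#m7 ends at 15, Bm7 ends at 21, Bsus4 ends at 23, D ends at 25, F#m7 ends at 28, G7 ends at 30, F6 ends at 34, Adim ends at 38, Eb6 ends at 41, D ends at 46, C#m7 ends at 53.
Beat 52 falls within C#m7.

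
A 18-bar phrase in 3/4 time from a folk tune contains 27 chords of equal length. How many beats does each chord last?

2 beats

18 bars × 3 beats/bar = 54 beats total.
54 beats ÷ 27 chords = 2 beats per chord.
(That is a half note.)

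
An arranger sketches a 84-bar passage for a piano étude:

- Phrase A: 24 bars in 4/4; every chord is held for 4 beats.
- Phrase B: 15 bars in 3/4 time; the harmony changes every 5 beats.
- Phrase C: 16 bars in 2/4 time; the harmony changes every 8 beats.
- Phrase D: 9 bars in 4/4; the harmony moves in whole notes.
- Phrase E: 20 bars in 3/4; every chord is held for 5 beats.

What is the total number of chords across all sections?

58 chords

A: 24·4 = 96 beats, 96/4 = 24 chords.
B: 15·3 = 45 beats, 45/5 = 9 chords.
C: 16·2 = 32 beats, 32/8 = 4 chords.
D: 9·4 = 36 beats, 36/4 = 9 chords.
E: 20·3 = 60 beats, 60/5 = 12 chords.
Total: 24 + 9 + 4 + 9 + 12 = 58.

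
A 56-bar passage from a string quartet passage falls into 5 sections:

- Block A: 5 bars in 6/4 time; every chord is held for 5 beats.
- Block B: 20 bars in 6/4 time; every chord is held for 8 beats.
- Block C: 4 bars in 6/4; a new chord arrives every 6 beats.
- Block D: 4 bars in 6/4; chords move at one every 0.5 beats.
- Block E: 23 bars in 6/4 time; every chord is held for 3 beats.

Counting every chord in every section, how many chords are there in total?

119 chords

A: 5 bars × 6 beats = 30 beats; 5 beats/chord → 6 chords.
B: 20 bars × 6 beats = 120 beats; 8 beats/chord → 15 chords.
C: 4 bars × 6 beats = 24 beats; 6 beats/chord → 4 chords.
D: 4 bars × 6 beats = 24 beats; 0.5 beats/chord → 48 chords.
E: 23 bars × 6 beats = 138 beats; 3 beats/chord → 46 chords.
Total: 6 + 15 + 4 + 48 + 46 = 119.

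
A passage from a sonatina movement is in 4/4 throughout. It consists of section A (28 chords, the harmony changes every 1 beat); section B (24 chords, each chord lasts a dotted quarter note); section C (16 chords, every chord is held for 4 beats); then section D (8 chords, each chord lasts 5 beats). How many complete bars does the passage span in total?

A: 28 × 1 = 28 beats = 7 bars.
B: 24 × 1.5 = 36 beats = 9 bars.
C: 16 × 4 = 64 beats = 16 bars.
D: 8 × 5 = 40 beats = 10 bars.
Total: 7 + 9 + 16 + 10 = 42 bars.

42 bars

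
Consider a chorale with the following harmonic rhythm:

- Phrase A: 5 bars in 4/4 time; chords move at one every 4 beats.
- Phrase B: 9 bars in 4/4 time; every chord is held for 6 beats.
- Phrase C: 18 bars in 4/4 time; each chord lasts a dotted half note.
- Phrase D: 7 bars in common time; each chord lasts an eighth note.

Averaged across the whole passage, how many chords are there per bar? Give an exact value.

7/3 chords per bar

A: 5 × 4 = 20 beats ÷ 4 = 5 chords.
B: 9 × 4 = 36 beats ÷ 6 = 6 chords.
C: 18 × 4 = 72 beats ÷ 3 = 24 chords.
D: 7 × 4 = 28 beats ÷ 0.5 = 56 chords.
Overall: 91 chords over 39 bars → 91/39 = 7/3 chords per bar.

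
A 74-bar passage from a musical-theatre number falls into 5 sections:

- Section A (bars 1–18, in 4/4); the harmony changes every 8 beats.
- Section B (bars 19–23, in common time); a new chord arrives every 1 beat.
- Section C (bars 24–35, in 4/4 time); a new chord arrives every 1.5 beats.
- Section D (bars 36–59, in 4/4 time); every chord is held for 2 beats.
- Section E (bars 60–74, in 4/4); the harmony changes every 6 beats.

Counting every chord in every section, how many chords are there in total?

A: 18·4 = 72 beats, 72/8 = 9 chords.
B: 5·4 = 20 beats, 20/1 = 20 chords.
C: 12·4 = 48 beats, 48/1.5 = 32 chords.
D: 24·4 = 96 beats, 96/2 = 48 chords.
E: 15·4 = 60 beats, 60/6 = 10 chords.
Total: 9 + 20 + 32 + 48 + 10 = 119.

119 chords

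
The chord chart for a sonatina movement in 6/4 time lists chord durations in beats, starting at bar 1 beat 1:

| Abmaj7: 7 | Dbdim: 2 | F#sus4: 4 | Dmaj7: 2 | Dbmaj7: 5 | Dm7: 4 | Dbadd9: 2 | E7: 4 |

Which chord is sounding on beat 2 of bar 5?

Dbadd9

Beat 2 of bar 5 is beat (5−1)×6 + 2 = 26 overall.
Running totals: Abmaj7 ends at 7, Dbdim ends at 9, F#sus4 ends at 13, Dmaj7 ends at 15, Dbmaj7 ends at 20, Dm7 ends at 24, Dbadd9 ends at 26.
Beat 26 falls within Dbadd9.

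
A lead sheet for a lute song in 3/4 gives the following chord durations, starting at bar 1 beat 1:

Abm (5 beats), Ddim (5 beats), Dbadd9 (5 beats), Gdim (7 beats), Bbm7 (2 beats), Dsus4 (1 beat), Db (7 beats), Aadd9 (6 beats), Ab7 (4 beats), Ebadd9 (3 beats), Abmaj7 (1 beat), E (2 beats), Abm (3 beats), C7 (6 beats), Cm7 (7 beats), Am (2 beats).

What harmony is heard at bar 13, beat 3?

Beat 3 of bar 13 is beat (13−1)×3 + 3 = 39 overall.
Running totals: Abm ends at 5, Ddim ends at 10, Dbadd9 ends at 15, Gdim ends at 22, Bbm7 ends at 24, Dsus4 ends at 25, Db ends at 32, Aadd9 ends at 38, Ab7 ends at 42.
Beat 39 falls within Ab7.

Ab7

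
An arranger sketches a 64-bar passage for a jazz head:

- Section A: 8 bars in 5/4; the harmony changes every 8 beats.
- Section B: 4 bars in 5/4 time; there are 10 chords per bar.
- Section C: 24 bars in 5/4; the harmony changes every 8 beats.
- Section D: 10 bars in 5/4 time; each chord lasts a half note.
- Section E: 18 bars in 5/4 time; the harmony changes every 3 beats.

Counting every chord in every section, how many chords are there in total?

115 chords

A has 40 beats and chords last 8 each, so 5 chords.
B has 20 beats and chords last 0.5 each, so 40 chords.
C has 120 beats and chords last 8 each, so 15 chords.
D has 50 beats and chords last 2 each, so 25 chords.
E has 90 beats and chords last 3 each, so 30 chords.
Total: 5 + 40 + 15 + 25 + 30 = 115.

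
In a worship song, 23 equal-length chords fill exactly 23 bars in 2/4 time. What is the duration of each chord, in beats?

2 beats

23 bars × 2 beats/bar = 46 beats total.
46 beats ÷ 23 chords = 2 beats per chord.
(That is a half note.)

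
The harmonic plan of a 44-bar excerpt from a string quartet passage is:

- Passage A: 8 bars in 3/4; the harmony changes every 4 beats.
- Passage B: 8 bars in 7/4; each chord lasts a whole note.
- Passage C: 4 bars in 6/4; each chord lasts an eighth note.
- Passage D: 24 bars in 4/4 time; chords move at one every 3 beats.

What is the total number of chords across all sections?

A: 8 bars × 3 beats = 24 beats; 4 beats/chord → 6 chords.
B: 8 bars × 7 beats = 56 beats; 4 beats/chord → 14 chords.
C: 4 bars × 6 beats = 24 beats; 0.5 beats/chord → 48 chords.
D: 24 bars × 4 beats = 96 beats; 3 beats/chord → 32 chords.
Total: 6 + 14 + 48 + 32 = 100.

100 chords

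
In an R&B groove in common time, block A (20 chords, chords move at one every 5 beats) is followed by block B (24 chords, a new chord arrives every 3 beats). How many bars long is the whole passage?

43 bars

A: 20 × 5 = 100 beats = 25 bars.
B: 24 × 3 = 72 beats = 18 bars.
Total: 25 + 18 = 43 bars.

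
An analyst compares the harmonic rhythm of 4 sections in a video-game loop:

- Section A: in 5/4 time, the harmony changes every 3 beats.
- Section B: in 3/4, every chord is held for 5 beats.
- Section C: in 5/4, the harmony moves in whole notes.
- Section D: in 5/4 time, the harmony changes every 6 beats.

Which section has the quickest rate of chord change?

Section A

A: each chord is 3 beats in 5/4, so 5/3 per bar.
B: each chord is 5 beats in 3/4, so 0.6 per bar.
C: each chord is 4 beats in 5/4, so 1.25 per bar.
D: each chord is 6 beats in 5/4, so 5/6 per bar.
Fastest is A at 5/3 chords/bar.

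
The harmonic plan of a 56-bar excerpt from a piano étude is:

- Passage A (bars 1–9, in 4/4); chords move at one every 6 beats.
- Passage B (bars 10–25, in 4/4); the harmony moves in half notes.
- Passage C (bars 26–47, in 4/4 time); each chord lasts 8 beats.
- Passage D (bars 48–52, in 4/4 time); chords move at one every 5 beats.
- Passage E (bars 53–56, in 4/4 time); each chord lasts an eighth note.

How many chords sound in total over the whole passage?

85 chords

A has 36 beats and chords last 6 each, so 6 chords.
B has 64 beats and chords last 2 each, so 32 chords.
C has 88 beats and chords last 8 each, so 11 chords.
D has 20 beats and chords last 5 each, so 4 chords.
E has 16 beats and chords last 0.5 each, so 32 chords.
Total: 6 + 32 + 11 + 4 + 32 = 85.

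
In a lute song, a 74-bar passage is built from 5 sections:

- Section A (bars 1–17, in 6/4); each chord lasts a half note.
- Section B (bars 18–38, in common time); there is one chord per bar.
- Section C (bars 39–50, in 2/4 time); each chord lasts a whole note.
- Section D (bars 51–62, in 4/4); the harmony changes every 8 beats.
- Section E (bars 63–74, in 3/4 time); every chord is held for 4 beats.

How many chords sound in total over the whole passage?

A: 17 bars × 6 beats = 102 beats; 2 beats/chord → 51 chords.
B: 21 bars × 4 beats = 84 beats; 4 beats/chord → 21 chords.
C: 12 bars × 2 beats = 24 beats; 4 beats/chord → 6 chords.
D: 12 bars × 4 beats = 48 beats; 8 beats/chord → 6 chords.
E: 12 bars × 3 beats = 36 beats; 4 beats/chord → 9 chords.
Total: 51 + 21 + 6 + 6 + 9 = 93.

93 chords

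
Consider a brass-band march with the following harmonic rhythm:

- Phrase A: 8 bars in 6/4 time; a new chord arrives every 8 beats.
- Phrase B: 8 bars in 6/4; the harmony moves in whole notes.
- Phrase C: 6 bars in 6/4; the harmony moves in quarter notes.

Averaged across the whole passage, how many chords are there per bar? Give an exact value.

27/11 chords per bar

A: 8 × 6 = 48 beats ÷ 8 = 6 chords.
B: 8 × 6 = 48 beats ÷ 4 = 12 chords.
C: 6 × 6 = 36 beats ÷ 1 = 36 chords.
Overall: 54 chords over 22 bars → 54/22 = 27/11 chords per bar.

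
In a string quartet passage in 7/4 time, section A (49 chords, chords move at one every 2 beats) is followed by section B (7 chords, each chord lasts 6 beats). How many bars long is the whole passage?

20 bars

A: 49 × 2 = 98 beats = 14 bars.
B: 7 × 6 = 42 beats = 6 bars.
Total: 14 + 6 = 20 bars.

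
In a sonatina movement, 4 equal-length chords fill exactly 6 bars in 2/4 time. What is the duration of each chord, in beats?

6 bars × 2 beats/bar = 12 beats total.
12 beats ÷ 4 chords = 3 beats per chord.
(That is a dotted half note.)

3 beats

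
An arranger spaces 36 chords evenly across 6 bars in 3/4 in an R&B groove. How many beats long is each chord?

6 bars × 3 beats/bar = 18 beats total.
18 beats ÷ 36 chords = 0.5 beats per chord.
(That is an eighth note.)

0.5 beats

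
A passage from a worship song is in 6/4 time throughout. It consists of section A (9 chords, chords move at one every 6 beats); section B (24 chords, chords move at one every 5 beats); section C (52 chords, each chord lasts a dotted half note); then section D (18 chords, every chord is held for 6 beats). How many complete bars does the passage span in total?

73 bars

A: 9 × 6 = 54 beats = 9 bars.
B: 24 × 5 = 120 beats = 20 bars.
C: 52 × 3 = 156 beats = 26 bars.
D: 18 × 6 = 108 beats = 18 bars.
Total: 9 + 20 + 26 + 18 = 73 bars.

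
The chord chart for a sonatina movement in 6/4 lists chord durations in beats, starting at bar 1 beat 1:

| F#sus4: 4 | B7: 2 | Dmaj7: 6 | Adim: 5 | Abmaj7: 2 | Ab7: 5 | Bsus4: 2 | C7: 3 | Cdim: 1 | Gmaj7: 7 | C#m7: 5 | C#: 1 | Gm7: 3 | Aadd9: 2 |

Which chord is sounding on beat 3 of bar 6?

Beat 3 of bar 6 is beat (6−1)×6 + 3 = 33 overall.
Running totals: F#sus4 ends at 4, B7 ends at 6, Dmaj7 ends at 12, Adim ends at 17, Abmaj7 ends at 19, Ab7 ends at 24, Bsus4 ends at 26, C7 ends at 29, Cdim ends at 30, Gmaj7 ends at 37.
Beat 33 falls within Gmaj7.

Gmaj7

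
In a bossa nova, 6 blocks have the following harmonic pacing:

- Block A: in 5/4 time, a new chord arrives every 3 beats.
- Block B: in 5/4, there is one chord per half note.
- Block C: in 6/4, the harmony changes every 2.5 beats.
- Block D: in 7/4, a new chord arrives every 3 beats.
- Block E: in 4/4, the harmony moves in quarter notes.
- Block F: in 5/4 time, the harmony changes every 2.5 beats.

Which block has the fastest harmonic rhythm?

A: 5 beats/bar ÷ 3 beats/chord = 5/3 chords/bar.
B: 5 beats/bar ÷ 2 beats/chord = 2.5 chords/bar.
C: 6 beats/bar ÷ 2.5 beats/chord = 2.4 chords/bar.
D: 7 beats/bar ÷ 3 beats/chord = 7/3 chords/bar.
E: 4 beats/bar ÷ 1 beat/chord = 4 chords/bar.
F: 5 beats/bar ÷ 2.5 beats/chord = 2 chords/bar.
Fastest is E at 4 chords/bar.

Block E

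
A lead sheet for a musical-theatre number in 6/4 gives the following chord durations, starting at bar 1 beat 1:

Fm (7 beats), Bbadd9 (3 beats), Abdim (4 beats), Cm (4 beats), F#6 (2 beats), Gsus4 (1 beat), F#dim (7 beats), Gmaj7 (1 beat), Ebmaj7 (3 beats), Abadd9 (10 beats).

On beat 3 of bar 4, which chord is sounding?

Beat 3 of bar 4 is beat (4−1)×6 + 3 = 21 overall.
Running totals: Fm ends at 7, Bbadd9 ends at 10, Abdim ends at 14, Cm ends at 18, F#6 ends at 20, Gsus4 ends at 21.
Beat 21 falls within Gsus4.

Gsus4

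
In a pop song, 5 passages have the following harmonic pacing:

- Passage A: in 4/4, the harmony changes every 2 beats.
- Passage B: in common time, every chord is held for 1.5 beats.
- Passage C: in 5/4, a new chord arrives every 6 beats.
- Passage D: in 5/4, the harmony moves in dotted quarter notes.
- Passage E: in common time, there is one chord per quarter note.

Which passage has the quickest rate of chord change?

A: 4 beats/bar ÷ 2 beats/chord = 2 chords/bar.
B: 4 beats/bar ÷ 1.5 beats/chord = 8/3 chords/bar.
C: 5 beats/bar ÷ 6 beats/chord = 5/6 chords/bar.
D: 5 beats/bar ÷ 1.5 beats/chord = 10/3 chords/bar.
E: 4 beats/bar ÷ 1 beat/chord = 4 chords/bar.
Fastest is E at 4 chords/bar.

Passage E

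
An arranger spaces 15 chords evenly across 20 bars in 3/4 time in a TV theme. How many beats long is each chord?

20 bars × 3 beats/bar = 60 beats total.
60 beats ÷ 15 chords = 4 beats per chord.
(That is a whole note.)

4 beats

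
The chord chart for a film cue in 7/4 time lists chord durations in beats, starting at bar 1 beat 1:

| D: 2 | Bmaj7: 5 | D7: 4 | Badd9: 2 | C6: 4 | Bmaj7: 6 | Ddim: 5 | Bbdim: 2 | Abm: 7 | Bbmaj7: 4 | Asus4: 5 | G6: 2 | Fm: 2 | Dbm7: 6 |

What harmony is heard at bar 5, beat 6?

Beat 6 of bar 5 is beat (5−1)×7 + 6 = 34 overall.
Running totals: D ends at 2, Bmaj7 ends at 7, D7 ends at 11, Badd9 ends at 13, C6 ends at 17, Bmaj7 ends at 23, Ddim ends at 28, Bbdim ends at 30, Abm ends at 37.
Beat 34 falls within Abm.

Abm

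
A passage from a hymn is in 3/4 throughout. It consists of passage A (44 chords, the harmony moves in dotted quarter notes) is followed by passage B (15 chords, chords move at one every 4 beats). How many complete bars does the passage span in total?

42 bars

A: 44 × 1.5 = 66 beats = 22 bars.
B: 15 × 4 = 60 beats = 20 bars.
Total: 22 + 20 = 42 bars.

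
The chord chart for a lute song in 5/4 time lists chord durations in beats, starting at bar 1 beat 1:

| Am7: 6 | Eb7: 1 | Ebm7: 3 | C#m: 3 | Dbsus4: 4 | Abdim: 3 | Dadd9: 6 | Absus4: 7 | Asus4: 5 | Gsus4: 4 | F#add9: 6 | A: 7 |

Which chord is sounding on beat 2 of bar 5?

Beat 2 of bar 5 is beat (5−1)×5 + 2 = 22 overall.
Running totals: Am7 ends at 6, Eb7 ends at 7, Ebm7 ends at 10, C#m ends at 13, Dbsus4 ends at 17, Abdim ends at 20, Dadd9 ends at 26.
Beat 22 falls within Dadd9.

Dadd9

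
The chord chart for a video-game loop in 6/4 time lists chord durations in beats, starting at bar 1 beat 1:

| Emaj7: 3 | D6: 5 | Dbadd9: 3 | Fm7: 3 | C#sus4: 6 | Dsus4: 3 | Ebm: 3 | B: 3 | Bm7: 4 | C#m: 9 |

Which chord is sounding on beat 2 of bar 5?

Beat 2 of bar 5 is beat (5−1)×6 + 2 = 26 overall.
Running totals: Emaj7 ends at 3, D6 ends at 8, Dbadd9 ends at 11, Fm7 ends at 14, C#sus4 ends at 20, Dsus4 ends at 23, Ebm ends at 26.
Beat 26 falls within Ebm.

Ebm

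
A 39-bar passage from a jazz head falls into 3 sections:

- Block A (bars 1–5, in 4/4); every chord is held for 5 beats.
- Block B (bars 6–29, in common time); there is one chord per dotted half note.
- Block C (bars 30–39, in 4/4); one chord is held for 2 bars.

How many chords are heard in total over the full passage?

41 chords

A: 5·4 = 20 beats, 20/5 = 4 chords.
B: 24·4 = 96 beats, 96/3 = 32 chords.
C: 10·4 = 40 beats, 40/8 = 5 chords.
Total: 4 + 32 + 5 = 41.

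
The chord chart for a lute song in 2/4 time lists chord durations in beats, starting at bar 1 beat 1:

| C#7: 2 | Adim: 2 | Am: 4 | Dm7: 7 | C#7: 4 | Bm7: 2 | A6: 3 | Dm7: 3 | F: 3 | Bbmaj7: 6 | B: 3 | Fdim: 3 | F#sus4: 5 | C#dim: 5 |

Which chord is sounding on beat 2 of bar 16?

Bbmaj7

Beat 2 of bar 16 is beat (16−1)×2 + 2 = 32 overall.
Running totals: C#7 ends at 2, Adim ends at 4, Am ends at 8, Dm7 ends at 15, C#7 ends at 19, Bm7 ends at 21, A6 ends at 24, Dm7 ends at 27, F ends at 30, Bbmaj7 ends at 36.
Beat 32 falls within Bbmaj7.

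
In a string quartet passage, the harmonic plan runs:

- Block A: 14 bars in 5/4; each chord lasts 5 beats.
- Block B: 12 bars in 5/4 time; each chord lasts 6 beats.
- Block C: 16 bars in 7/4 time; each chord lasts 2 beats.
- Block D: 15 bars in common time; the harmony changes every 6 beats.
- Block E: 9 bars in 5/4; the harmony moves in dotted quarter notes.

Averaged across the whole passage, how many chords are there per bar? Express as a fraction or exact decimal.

A: 14 bars of 5 beats is 70 beats; at 5 beats each that's 14 chords.
B: 12 bars of 5 beats is 60 beats; at 6 beats each that's 10 chords.
C: 16 bars of 7 beats is 112 beats; at 2 beats each that's 56 chords.
D: 15 bars of 4 beats is 60 beats; at 6 beats each that's 10 chords.
E: 9 bars of 5 beats is 45 beats; at 1.5 beats each that's 30 chords.
Overall: 120 chords over 66 bars → 120/66 = 20/11 chords per bar.

20/11 chords per bar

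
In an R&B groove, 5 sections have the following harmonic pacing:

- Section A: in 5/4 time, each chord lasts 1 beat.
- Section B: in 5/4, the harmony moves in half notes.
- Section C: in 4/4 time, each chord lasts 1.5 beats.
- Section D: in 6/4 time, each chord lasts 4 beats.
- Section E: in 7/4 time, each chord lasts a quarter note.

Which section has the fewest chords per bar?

A: 5/1 = 5 chords/bar.
B: 5/2 = 2.5 chords/bar.
C: 4/1.5 = 8/3 chords/bar.
D: 6/4 = 1.5 chords/bar.
E: 7/1 = 7 chords/bar.
Slowest is D at 1.5 chords/bar.

Section D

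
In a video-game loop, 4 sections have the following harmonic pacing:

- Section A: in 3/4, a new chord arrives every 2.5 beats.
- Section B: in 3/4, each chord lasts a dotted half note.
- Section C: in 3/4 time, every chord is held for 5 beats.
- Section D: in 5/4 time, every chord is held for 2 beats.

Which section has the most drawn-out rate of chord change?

A: 3/2.5 = 1.2 chords/bar.
B: 3/3 = 1 chord/bar.
C: 3/5 = 0.6 chords/bar.
D: 5/2 = 2.5 chords/bar.
Slowest is C at 0.6 chords/bar.

Section C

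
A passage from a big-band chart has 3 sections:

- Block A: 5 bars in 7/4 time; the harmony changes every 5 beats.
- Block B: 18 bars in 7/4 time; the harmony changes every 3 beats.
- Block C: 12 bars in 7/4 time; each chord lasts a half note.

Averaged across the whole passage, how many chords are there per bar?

A: 5 bars of 7 beats is 35 beats; at 5 beats each that's 7 chords.
B: 18 bars of 7 beats is 126 beats; at 3 beats each that's 42 chords.
C: 12 bars of 7 beats is 84 beats; at 2 beats each that's 42 chords.
Overall: 91 chords over 35 bars → 91/35 = 2.6 chords per bar.

2.6 chords per bar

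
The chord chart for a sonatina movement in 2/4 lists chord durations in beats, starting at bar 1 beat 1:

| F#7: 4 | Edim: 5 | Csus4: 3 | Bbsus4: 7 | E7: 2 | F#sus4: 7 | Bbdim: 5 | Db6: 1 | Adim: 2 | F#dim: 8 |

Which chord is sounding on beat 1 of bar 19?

F#dim

Beat 1 of bar 19 is beat (19−1)×2 + 1 = 37 overall.
Running totals: F#7 ends at 4, Edim ends at 9, Csus4 ends at 12, Bbsus4 ends at 19, E7 ends at 21, F#sus4 ends at 28, Bbdim ends at 33, Db6 ends at 34, Adim ends at 36, F#dim ends at 44.
Beat 37 falls within F#dim.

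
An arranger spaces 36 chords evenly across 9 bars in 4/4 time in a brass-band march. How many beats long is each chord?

9 bars × 4 beats/bar = 36 beats total.
36 beats ÷ 36 chords = 1 beats per chord.
(That is a quarter note.)

1 beat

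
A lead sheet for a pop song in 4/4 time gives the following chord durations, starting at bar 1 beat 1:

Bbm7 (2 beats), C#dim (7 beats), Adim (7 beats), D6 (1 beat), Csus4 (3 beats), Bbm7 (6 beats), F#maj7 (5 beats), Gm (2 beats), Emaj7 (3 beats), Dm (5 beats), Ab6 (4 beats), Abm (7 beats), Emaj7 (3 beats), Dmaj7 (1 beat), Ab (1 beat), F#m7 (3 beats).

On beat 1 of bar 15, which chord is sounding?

Ab

Beat 1 of bar 15 is beat (15−1)×4 + 1 = 57 overall.
Running totals: Bbm7 ends at 2, C#dim ends at 9, Adim ends at 16, D6 ends at 17, Csus4 ends at 20, Bbm7 ends at 26, F#maj7 ends at 31, Gm ends at 33, Emaj7 ends at 36, Dm ends at 41, Ab6 ends at 45, Abm ends at 52, Emaj7 ends at 55, Dmaj7 ends at 56, Ab ends at 57.
Beat 57 falls within Ab.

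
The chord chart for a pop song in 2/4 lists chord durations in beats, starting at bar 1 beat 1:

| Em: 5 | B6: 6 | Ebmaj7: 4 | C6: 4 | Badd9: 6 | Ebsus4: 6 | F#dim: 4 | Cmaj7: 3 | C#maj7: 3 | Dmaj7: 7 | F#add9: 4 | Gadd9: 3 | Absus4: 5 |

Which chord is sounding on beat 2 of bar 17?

F#dim

Beat 2 of bar 17 is beat (17−1)×2 + 2 = 34 overall.
Running totals: Em ends at 5, B6 ends at 11, Ebmaj7 ends at 15, C6 ends at 19, Badd9 ends at 25, Ebsus4 ends at 31, F#dim ends at 35.
Beat 34 falls within F#dim.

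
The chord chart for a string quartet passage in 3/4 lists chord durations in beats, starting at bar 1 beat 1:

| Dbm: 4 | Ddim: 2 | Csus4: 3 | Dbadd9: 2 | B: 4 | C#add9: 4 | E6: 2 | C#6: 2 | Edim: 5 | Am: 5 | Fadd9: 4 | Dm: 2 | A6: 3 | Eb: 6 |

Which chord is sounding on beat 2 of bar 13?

Dm

Beat 2 of bar 13 is beat (13−1)×3 + 2 = 38 overall.
Running totals: Dbm ends at 4, Ddim ends at 6, Csus4 ends at 9, Dbadd9 ends at 11, B ends at 15, C#add9 ends at 19, E6 ends at 21, C#6 ends at 23, Edim ends at 28, Am ends at 33, Fadd9 ends at 37, Dm ends at 39.
Beat 38 falls within Dm.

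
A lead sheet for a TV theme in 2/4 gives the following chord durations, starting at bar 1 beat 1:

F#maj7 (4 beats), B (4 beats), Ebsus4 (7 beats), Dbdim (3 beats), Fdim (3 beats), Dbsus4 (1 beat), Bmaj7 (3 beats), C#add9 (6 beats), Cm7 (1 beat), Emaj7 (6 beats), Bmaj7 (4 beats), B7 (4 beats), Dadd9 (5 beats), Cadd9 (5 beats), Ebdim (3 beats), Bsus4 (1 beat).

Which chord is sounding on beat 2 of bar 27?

Cadd9

Beat 2 of bar 27 is beat (27−1)×2 + 2 = 54 overall.
Running totals: F#maj7 ends at 4, B ends at 8, Ebsus4 ends at 15, Dbdim ends at 18, Fdim ends at 21, Dbsus4 ends at 22, Bmaj7 ends at 25, C#add9 ends at 31, Cm7 ends at 32, Emaj7 ends at 38, Bmaj7 ends at 42, B7 ends at 46, Dadd9 ends at 51, Cadd9 ends at 56.
Beat 54 falls within Cadd9.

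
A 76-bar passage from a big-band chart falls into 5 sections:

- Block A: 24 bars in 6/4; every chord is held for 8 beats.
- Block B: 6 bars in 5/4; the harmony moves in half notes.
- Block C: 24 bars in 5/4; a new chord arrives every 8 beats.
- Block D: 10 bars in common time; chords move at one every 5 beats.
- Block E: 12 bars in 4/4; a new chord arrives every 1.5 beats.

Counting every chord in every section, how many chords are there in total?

A has 144 beats and chords last 8 each, so 18 chords.
B has 30 beats and chords last 2 each, so 15 chords.
C has 120 beats and chords last 8 each, so 15 chords.
D has 40 beats and chords last 5 each, so 8 chords.
E has 48 beats and chords last 1.5 each, so 32 chords.
Total: 18 + 15 + 15 + 8 + 32 = 88.

88 chords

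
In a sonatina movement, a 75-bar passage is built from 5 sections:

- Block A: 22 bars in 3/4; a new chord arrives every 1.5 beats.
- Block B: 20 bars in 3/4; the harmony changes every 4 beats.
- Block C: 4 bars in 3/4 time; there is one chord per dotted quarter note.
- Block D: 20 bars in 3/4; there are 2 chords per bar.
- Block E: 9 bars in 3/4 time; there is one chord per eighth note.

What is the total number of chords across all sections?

161 chords

A: 22·3 = 66 beats, 66/1.5 = 44 chords.
B: 20·3 = 60 beats, 60/4 = 15 chords.
C: 4·3 = 12 beats, 12/1.5 = 8 chords.
D: 20·3 = 60 beats, 60/1.5 = 40 chords.
E: 9·3 = 27 beats, 27/0.5 = 54 chords.
Total: 44 + 15 + 8 + 40 + 54 = 161.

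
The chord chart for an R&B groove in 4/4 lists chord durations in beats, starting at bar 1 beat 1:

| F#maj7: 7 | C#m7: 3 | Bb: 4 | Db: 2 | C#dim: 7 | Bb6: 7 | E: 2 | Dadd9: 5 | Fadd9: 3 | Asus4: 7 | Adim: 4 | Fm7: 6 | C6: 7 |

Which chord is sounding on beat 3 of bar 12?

Asus4

Beat 3 of bar 12 is beat (12−1)×4 + 3 = 47 overall.
Running totals: F#maj7 ends at 7, C#m7 ends at 10, Bb ends at 14, Db ends at 16, C#dim ends at 23, Bb6 ends at 30, E ends at 32, Dadd9 ends at 37, Fadd9 ends at 40, Asus4 ends at 47.
Beat 47 falls within Asus4.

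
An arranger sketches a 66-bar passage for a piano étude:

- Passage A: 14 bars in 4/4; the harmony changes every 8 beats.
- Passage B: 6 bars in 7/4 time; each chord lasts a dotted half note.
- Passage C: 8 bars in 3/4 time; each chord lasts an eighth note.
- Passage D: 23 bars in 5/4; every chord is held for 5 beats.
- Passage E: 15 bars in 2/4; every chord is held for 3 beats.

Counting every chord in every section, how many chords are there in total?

102 chords

A: 14·4 = 56 beats, 56/8 = 7 chords.
B: 6·7 = 42 beats, 42/3 = 14 chords.
C: 8·3 = 24 beats, 24/0.5 = 48 chords.
D: 23·5 = 115 beats, 115/5 = 23 chords.
E: 15·2 = 30 beats, 30/3 = 10 chords.
Total: 7 + 14 + 48 + 23 + 10 = 102.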